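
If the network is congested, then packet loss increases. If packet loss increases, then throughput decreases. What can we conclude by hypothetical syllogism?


Hypothetical syllogism: P → Q, Q → R ⊢ P → R
Premise 1: the network is congested → packet loss increases
Premise 2: packet loss increases → throughput decreases
Chain the implications: the middle term (packet loss increases) links the two.
Conclusion: If the network is congested, then throughput decreases.

If the network is congested, then throughput decreases.


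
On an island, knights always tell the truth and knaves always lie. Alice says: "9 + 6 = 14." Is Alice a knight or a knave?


Statement: "9 + 6 = 14."
Actual: 9 + 6 = 15
Claimed: 14
Statement is FALSE → Alice lies → Knave

Knave


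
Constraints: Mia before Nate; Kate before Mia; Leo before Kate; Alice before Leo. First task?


Constraints: Mia before Nate; Kate before Mia; Leo before Kate; Alice before Leo
The first task can have nothing scheduled before it, so it must never appear on the right of a 'before'.
Tasks appearing after some 'before': Nate, Mia, Kate, Leo.
The only task not in that list is Alice → it is first.

Alice


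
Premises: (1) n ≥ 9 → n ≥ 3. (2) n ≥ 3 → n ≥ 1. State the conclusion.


Hypothetical syllogism: P → Q, Q → R ⊢ P → R
Premise 1: n ≥ 9 → n ≥ 3
Premise 2: n ≥ 3 → n ≥ 1
Chain the implications: the middle term (n ≥ 3) links the two.
Conclusion: If n ≥ 9, then n ≥ 1.

If n ≥ 9, then n ≥ 1.


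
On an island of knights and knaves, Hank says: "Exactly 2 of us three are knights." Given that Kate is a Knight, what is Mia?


Hank claims exactly 2 knights among Hank, Kate, Mia.
Given: Kate is a Knight.

Case 1: Hank is a Knight (tells truth)
  Then exactly 2 of the three are knights.
  Counting Hank, Kate: 2 knight(s) so far. Need 0 more → Mia = Knave.
Case 2: Hank is a Knave (lies)
  Then the count is NOT 2.
  If Mia = Knight, count = 2 = 2 → claim would be true, contradicts lie.
  If Mia = Knave, count = 1 ≠ 2 → lie confirmed ✓

Mia is a Knave.

Knave


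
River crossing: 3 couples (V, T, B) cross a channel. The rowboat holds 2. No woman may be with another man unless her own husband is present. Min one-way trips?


Label couples V, T, B (H = husband, W = wife).
Counting alone: 6 people, the rowboat carries 2 and someone must bring it back, so each round trip nets at most +1 on the far side until the last crossing → at least 9 trips. The jealousy constraint makes 9 impossible; the shortest valid schedule has 11:
1. WV+WT →  (far: WV,WT; near: HV,HT,HB,WB)
2. WV ←       (far: WT; near: HV,HT,HB,WV,WB)
3. WV+WB →  (far: WV,WT,WB; near: HV,HT,HB)
4. WV ←       (far: WT,WB; near: HV,HT,HB,WV)
5. HT+HB →  (far: HT,WT,HB,WB; near: HV,WV)
6. HT+WT ←  (far: HB,WB; near: HV,WV,HT,WT)
7. HV+HT →  (far: HV,HT,HB,WB; near: WV,WT)
8. WB ←       (far: HV,HT,HB; near: WV,WT,WB)
9. WV+WT →  (far: HV,WV,HT,WT,HB; near: WB)
10. HB ←      (far: HV,WV,HT,WT; near: HB,WB)
11. HB+WB → (far: all six; near: empty)
In every state each wife is either with her husband or with no other man.
Minimum trips = 11

11


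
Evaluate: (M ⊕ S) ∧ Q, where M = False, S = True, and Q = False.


M = False, S = True, Q = False
Step 1: M ⊕ S = False XOR True = True
Step 2: True ∧ Q = True AND False = False
XOR true when exactly one of M,S is true; then AND with Q.

False


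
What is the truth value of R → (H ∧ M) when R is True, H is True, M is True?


R = True, H = True, M = True
Step 1: H ∧ M = True AND True = True
Step 2: R → (True): false only when R=True and consequent=False.
Result: True

True


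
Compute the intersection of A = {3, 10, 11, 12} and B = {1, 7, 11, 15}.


A = {3, 10, 11, 12}
B = {1, 7, 11, 15}
Operation: intersection
Elements in both: 11

{11}


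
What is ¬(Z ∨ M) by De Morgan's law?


De Morgan's law: ¬(P ∨ Q) ≡ ¬P ∧ ¬Q
¬(Z ∨ M) = ¬Z ∧ ¬M

¬Z ∧ ¬M


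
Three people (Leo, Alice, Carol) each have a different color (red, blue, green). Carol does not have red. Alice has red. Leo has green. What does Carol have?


From clues:
  Alice → red
  Leo → green
By elimination, Carol gets the remaining.

blue


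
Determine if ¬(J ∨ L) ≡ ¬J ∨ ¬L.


Expression 1: ¬(J ∨ L)
Expression 2: ¬J ∨ ¬L
Truth table (J L | Expr1 Expr2):
  T T |   F     F
  T F |   F     T   ← differ
  F T |   F     T   ← differ
  F F |   T     T
Counterexample: J=T, L=F gives Expr1 = F but Expr2 = T, so the expressions are NOT logically equivalent.

No


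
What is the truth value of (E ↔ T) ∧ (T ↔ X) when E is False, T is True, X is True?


E = False, T = True, X = True
Step 1: E ↔ T is true when E and T have the same value. Result: False
Step 2: T ↔ X is true when T and X have the same value. Result: True
Step 3: False ∧ True = False

False


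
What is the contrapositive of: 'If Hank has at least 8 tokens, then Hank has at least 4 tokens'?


Original: If Hank has at least 8 tokens, then Hank has at least 4 tokens
Contrapositive: If ¬Q, then ¬P
Negate Q: not (Hank has at least 4 tokens)
Negate P: not (Hank has at least 8 tokens)

If not (Hank has at least 4 tokens), then not (Hank has at least 8 tokens).


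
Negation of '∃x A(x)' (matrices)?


Original: ∃x A(x)
Rule: ¬∀→∃, ¬∃→∀, negate predicate.
Negation: ∀x ¬A(x)

∀x ¬A(x)


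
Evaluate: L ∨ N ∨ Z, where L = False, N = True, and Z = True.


L = False, N = True, Z = True
Step 1: L ∨ N = False OR True = True
Step 2: True ∨ Z = True OR True = True
OR is true when at least one operand is true.

True


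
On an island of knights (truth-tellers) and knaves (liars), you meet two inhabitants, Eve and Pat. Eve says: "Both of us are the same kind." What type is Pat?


Eve says: "Both of us are the same kind."
Case 1: Eve is a Knight (truth-teller)
  Statement is true → they ARE the same → Pat is also a Knight
Case 2: Eve is a Knave (liar)
  Statement is false → they are NOT the same → Pat is a Knight
In both cases, Pat is a Knight.

Knight


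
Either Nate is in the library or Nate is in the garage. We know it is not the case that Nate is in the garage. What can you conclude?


Disjunctive syllogism: P ∨ Q, ¬P ⊢ Q
Disjunction: Nate is in the library ∨ Nate is in the garage
We know it is not the case that Nate is in the garage.
By disjunctive syllogism, the other disjunct must be true.

Nate is in the library


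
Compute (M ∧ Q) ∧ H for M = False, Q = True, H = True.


M = False, Q = True, H = True
Step 1: M ∧ Q = False AND True = False
Step 2: False ∧ H = False AND True = False
AND is true only when ALL operands are true.

False


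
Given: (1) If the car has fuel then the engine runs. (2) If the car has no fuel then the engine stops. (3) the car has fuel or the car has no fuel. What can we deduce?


Constructive dilemma: (P → Q) ∧ (R → S), P ∨ R ⊢ Q ∨ S
Premise 1: the car has fuel → the engine runs
Premise 2: the car has no fuel → the engine stops
Premise 3: the car has fuel ∨ the car has no fuel
Case 1: Assuming the car has fuel, then by Premise 1, the engine runs.
Case 2: Assuming the car has no fuel, then by Premise 2, the engine stops.
Since one of the car has fuel or the car has no fuel must hold, we get the engine runs or the engine stops.

The engine runs or the engine stops.


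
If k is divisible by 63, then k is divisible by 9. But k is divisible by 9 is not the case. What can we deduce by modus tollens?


Modus tollens: P → Q, ¬Q ⊢ ¬P
P: k is divisible by 63
Q: k is divisible by 9
We have P → Q and Q is false.
By modus tollens, P must be false.

It is not the case that k is divisible by 63


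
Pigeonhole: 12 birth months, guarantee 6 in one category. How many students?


Pigeonhole: to guarantee k in one of n categories, need (k-1)×n + 1.
k = 6, n = 12
Minimum = (6-1) × 12 + 1 = 5 × 12 + 1

61


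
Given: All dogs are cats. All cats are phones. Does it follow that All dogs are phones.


Premise 1: All dogs are cats.
Premise 2: All cats are phones.
Conclusion: All dogs are phones.
Barbara syllogism (AAA-1): All A are B, All B are C → All A are C.
Middle term (cats) distributed in premise 2.

Valid


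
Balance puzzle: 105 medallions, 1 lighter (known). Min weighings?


Each weighing has 3 outcomes (left heavy / balance / right heavy), so k weighings distinguish at most 3^k cases; splitting into three near-equal groups achieves this.
Need 3^k ≥ 105: 3^4 = 81 < 105 ≤ 3^5 = 243
k = ⌈log₃(105)⌉ = 5

5


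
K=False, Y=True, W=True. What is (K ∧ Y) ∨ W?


K = False, Y = True, W = True
Expression: (K ∧ Y) ∨ W
Step 1: K ∧ Y = False AND True = False
Step 2: (False) ∨ W = False OR True = True

True


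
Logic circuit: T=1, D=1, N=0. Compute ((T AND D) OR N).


T AND D = 1&1 = 1
1 OR 0 = 1

1


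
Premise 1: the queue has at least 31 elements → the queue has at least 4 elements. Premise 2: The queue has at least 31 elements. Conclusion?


Modus ponens: P → Q, P ⊢ Q
P: the queue has at least 31 elements
Q: the queue has at least 4 elements
We have P → Q and P is true.
By modus ponens, Q must be true.

The queue has at least 4 elements


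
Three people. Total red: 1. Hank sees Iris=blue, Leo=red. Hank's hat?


Total red = 1, seen red = 1
Own red = 1 - 1 = 0
Hank's hat is blue.

blue


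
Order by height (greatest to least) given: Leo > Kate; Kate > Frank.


Constraints: Leo > Kate; Kate > Frank
Method: at each step, the next-highest is the one remaining person who never appears on the smaller side of a constraint between remaining people.
  Step 1: remaining {Leo, Frank, Kate}; on the smaller side: {Frank, Kate} → Leo is next (Leo > Kate).
  Step 2: remaining {Frank, Kate}; on the smaller side: {Frank} → Kate is next (Kate > Frank).
  Step 3: only Frank remains → lowest.
Final ranking (highest to lowest):

Leo > Kate > Frank


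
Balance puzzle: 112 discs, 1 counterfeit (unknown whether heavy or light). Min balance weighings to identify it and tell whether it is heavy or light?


Let n = 112. 224 possibilities (n discs × lighter/heavier); each weighing has 3 outcomes.
Bound for k weighings: say the first weighing puts j discs on each pan. If it tips, the 2j weighed discs remain suspects (each with a known direction) and k-1 weighings give 3^(k-1) outcomes; 3^(k-1) is odd, so 2j ≤ 3^(k-1) - 1. If it balances, the n - 2j unweighed discs remain with direction unknown: 2(n - 2j) ≤ 3^(k-1) - 1 by the same parity argument. Adding, n ≤ (3^(k-1) - 1) + (3^(k-1) - 1)/2 = (3^k - 3)/2, and the classical three-group strategy achieves this (3 discs in 2 weighings, 12 in 3, 39 in 4, 120 in 5).
So we need the smallest k with (3^k - 3)/2 ≥ 112.
k = 4: (3^4 - 3)/2 = 39 < 112 ✗
k = 5: (3^5 - 3)/2 = 120 ≥ 112 ✓

5


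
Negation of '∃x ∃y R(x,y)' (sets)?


Original: ∃x ∃y R(x,y)
Rule: ¬∀→∃, ¬∃→∀, negate predicate.
Negation: ∀x ∀y ¬R(x,y)

∀x ∀y ¬R(x,y)


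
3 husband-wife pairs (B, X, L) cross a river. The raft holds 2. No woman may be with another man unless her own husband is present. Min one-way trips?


Label couples B, X, L (H = husband, W = wife).
Counting alone: 6 people, the raft carries 2 and someone must bring it back, so each round trip nets at most +1 on the far side until the last crossing → at least 9 trips. The jealousy constraint makes 9 impossible; the shortest valid schedule has 11:
1. WB+WX →  (far: WB,WX; near: HB,HX,HL,WL)
2. WB ←       (far: WX; near: HB,HX,HL,WB,WL)
3. WB+WL →  (far: WB,WX,WL; near: HB,HX,HL)
4. WB ←       (far: WX,WL; near: HB,HX,HL,WB)
5. HX+HL →  (far: HX,WX,HL,WL; near: HB,WB)
6. HX+WX ←  (far: HL,WL; near: HB,WB,HX,WX)
7. HB+HX →  (far: HB,HX,HL,WL; near: WB,WX)
8. WL ←       (far: HB,HX,HL; near: WB,WX,WL)
9. WB+WX →  (far: HB,WB,HX,WX,HL; near: WL)
10. HL ←      (far: HB,WB,HX,WX; near: HL,WL)
11. HL+WL → (far: all six; near: empty)
In every state each wife is either with her husband or with no other man.
Minimum trips = 11

11


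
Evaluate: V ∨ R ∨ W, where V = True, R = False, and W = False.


V = True, R = False, W = False
Step 1: V ∨ R = True OR False = True
Step 2: True ∨ W = True OR False = True
OR is true when at least one operand is true.

True


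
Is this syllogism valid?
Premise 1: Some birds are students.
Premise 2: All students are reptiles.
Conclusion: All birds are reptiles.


Premise 1: Some birds are students.
Premise 2: All students are reptiles.
Conclusion: All birds are reptiles.
Fallacy: illicit minor. The minor term (birds) is distributed in the conclusion ('All birds ...') but undistributed in its premise ('Some birds are students' doesn't cover all birds).
Only 'Some birds are reptiles' follows, not 'All'.

Invalid


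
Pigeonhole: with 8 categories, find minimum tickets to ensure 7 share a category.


Pigeonhole: to guarantee k in one of n categories, need (k-1)×n + 1.
k = 7, n = 8
Minimum = (7-1) × 8 + 1 = 6 × 8 + 1

49


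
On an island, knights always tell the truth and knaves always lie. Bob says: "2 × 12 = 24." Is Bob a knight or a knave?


Statement: "2 × 12 = 24."
Actual: 2 × 12 = 24
Claimed: 24
Statement is TRUE → Bob tells the truth → Knight

Knight


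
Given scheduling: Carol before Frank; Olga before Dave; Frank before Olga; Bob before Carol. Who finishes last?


Constraints: Carol before Frank; Olga before Dave; Frank before Olga; Bob before Carol
The last task can have nothing scheduled after it, so it must never appear on the left of a 'before'.
Tasks appearing before some other task: Carol, Olga, Frank, Bob.
The only task not in that list is Dave → it is last.

Dave


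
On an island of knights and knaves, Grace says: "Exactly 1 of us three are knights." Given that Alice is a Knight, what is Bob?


Grace claims exactly 1 knights among Grace, Alice, Bob.
Given: Alice is a Knight.

Case 1: Grace is a Knight (tells truth)
  Then exactly 1 of the three are knights.
  Counting Grace, Alice: 2 knight(s) so far. Need -1 more → impossible.
Case 2: Grace is a Knave (lies)
  Then the count is NOT 1.
  If Bob = Knave, count = 1 = 1 → claim would be true, contradicts lie.
  If Bob = Knight, count = 2 ≠ 1 → lie confirmed ✓

Bob is a Knight.

Knight


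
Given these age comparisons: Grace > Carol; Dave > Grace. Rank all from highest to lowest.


Constraints: Grace > Carol; Dave > Grace
Method: at each step, the next-highest is the one remaining person who never appears on the smaller side of a constraint between remaining people.
  Step 1: remaining {Carol, Dave, Grace}; on the smaller side: {Carol, Grace} → Dave is next (Dave > Grace).
  Step 2: remaining {Carol, Grace}; on the smaller side: {Carol} → Grace is next (Grace > Carol).
  Step 3: only Carol remains → lowest.
Final ranking (highest to lowest):

Dave > Grace > Carol


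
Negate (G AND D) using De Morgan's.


De Morgan's law: ¬(P ∧ Q) ≡ ¬P ∨ ¬Q
¬(G ∧ D) = ¬G ∨ ¬D

¬G ∨ ¬D


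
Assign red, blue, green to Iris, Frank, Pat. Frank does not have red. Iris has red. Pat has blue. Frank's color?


From clues:
  Pat → blue
  Iris → red
By elimination, Frank gets the remaining.

green


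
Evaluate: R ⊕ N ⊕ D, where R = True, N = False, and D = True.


R = True, N = False, D = True
Step 1: R ⊕ N = True XOR False = True
Step 2: True ⊕ D = True XOR True = False
XOR is true when an odd number of operands are true.

False


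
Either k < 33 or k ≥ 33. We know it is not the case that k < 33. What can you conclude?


Disjunctive syllogism: P ∨ Q, ¬P ⊢ Q
Disjunction: k < 33 ∨ k ≥ 33
We know it is not the case that k < 33.
By disjunctive syllogism, the other disjunct must be true.

k ≥ 33


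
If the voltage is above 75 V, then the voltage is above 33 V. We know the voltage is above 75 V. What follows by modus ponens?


Modus ponens: P → Q, P ⊢ Q
P: the voltage is above 75 V
Q: the voltage is above 33 V
We have P → Q and P is true.
By modus ponens, Q must be true.

The voltage is above 33 V


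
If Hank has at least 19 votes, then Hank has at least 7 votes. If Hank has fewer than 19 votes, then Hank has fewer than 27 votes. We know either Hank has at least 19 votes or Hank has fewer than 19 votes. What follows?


Constructive dilemma: (P → Q) ∧ (R → S), P ∨ R ⊢ Q ∨ S
Premise 1: Hank has at least 19 votes → Hank has at least 7 votes
Premise 2: Hank has fewer than 19 votes → Hank has fewer than 27 votes
Premise 3: Hank has at least 19 votes ∨ Hank has fewer than 19 votes
Case 1: Assuming Hank has at least 19 votes, then by Premise 1, Hank has at least 7 votes.
Case 2: Assuming Hank has fewer than 19 votes, then by Premise 2, Hank has fewer than 27 votes.
Since one of Hank has at least 19 votes or Hank has fewer than 19 votes must hold, we get Hank has at least 7 votes or Hank has fewer than 27 votes.

Hank has at least 7 votes or Hank has fewer than 27 votes.


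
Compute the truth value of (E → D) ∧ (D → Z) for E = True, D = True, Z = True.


E = True, D = True, Z = True
Step 1: E → D is false only when E=True and D=False. Result: True
Step 2: D → Z is false only when D=True and Z=False. Result: True
Step 3: True ∧ True = True

True


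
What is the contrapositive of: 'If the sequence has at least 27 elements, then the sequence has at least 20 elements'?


Original: If the sequence has at least 27 elements, then the sequence has at least 20 elements
Contrapositive: If ¬Q, then ¬P
Negate Q: not (the sequence has at least 20 elements)
Negate P: not (the sequence has at least 27 elements)

If not (the sequence has at least 20 elements), then not (the sequence has at least 27 elements).


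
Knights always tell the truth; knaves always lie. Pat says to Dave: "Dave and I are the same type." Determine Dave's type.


Pat says: "Dave and I are the same type."
Case 1: Pat is a Knight (truth-teller)
  Statement is true → they ARE the same → Dave is also a Knight
Case 2: Pat is a Knave (liar)
  Statement is false → they are NOT the same → Dave is a Knight
In both cases, Dave is a Knight.

Knight


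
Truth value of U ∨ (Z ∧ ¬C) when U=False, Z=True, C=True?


U = False, Z = True, C = True
Expression: U ∨ (Z ∧ ¬C)
Step 1: ¬C = NOT True = False
Step 2: Z ∧ ¬C = True AND False = False
Step 3: U ∨ (False) = False OR False = False

False


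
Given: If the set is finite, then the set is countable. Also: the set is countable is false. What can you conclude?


Modus tollens: P → Q, ¬Q ⊢ ¬P
P: the set is finite
Q: the set is countable
We have P → Q and Q is false.
By modus tollens, P must be false.

It is not the case that the set is finite


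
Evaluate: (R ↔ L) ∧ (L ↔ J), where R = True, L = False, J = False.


R = True, L = False, J = False
Step 1: R ↔ L is true when R and L have the same value. Result: False
Step 2: L ↔ J is true when L and J have the same value. Result: True
Step 3: False ∧ True = False

False


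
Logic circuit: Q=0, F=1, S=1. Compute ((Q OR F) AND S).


Q OR F = 0|1 = 1
1 AND 1 = 1

1


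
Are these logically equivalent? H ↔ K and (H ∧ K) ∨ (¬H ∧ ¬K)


Expression 1: H ↔ K
Expression 2: (H ∧ K) ∨ (¬H ∧ ¬K)
Truth table (H K | Expr1 Expr2):
  T T |   T     T
  T F |   F     F
  F T |   F     F
  F F |   T     T
All 4 rows agree, so the expressions are logically equivalent.

Yes


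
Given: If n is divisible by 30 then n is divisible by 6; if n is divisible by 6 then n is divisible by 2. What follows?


Hypothetical syllogism: P → Q, Q → R ⊢ P → R
Premise 1: n is divisible by 30 → n is divisible by 6
Premise 2: n is divisible by 6 → n is divisible by 2
Chain the implications: the middle term (n is divisible by 6) links the two.
Conclusion: If n is divisible by 30, then n is divisible by 2.

If n is divisible by 30, then n is divisible by 2.


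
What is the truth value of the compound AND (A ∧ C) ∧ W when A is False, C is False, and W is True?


A = False, C = False, W = True
Step 1: A ∧ C = False AND False = False
Step 2: False ∧ W = False AND True = False
AND is true only when ALL operands are true.

False


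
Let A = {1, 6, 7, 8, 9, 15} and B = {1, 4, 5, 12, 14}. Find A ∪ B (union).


A = {1, 6, 7, 8, 9, 15}
B = {1, 4, 5, 12, 14}
Operation: union
All elements combined: 1, 4, 5, 6, 7, 8, 9, 12, 14, 15

{1, 4, 5, 6, 7, 8, 9, 12, 14, 15}


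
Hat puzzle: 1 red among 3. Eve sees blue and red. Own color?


Total red = 1, seen red = 1
Own red = 1 - 1 = 0
Eve's hat is blue.

blue


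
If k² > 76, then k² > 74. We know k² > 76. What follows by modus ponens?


Modus ponens: P → Q, P ⊢ Q
P: k² > 76
Q: k² > 74
We have P → Q and P is true.
By modus ponens, Q must be true.

k² > 74


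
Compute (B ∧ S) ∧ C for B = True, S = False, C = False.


B = True, S = False, C = False
Step 1: B ∧ S = True AND False = False
Step 2: False ∧ C = False AND False = False
AND is true only when ALL operands are true.

False


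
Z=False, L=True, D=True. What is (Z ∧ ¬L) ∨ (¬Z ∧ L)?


Z = False, L = True, D = True
Expression: (Z ∧ ¬L) ∨ (¬Z ∧ L)
Step 1: ¬L = NOT True = False
Step 2: Z ∧ ¬L = False AND False = False
Step 3: ¬Z = NOT False = True
Step 4: ¬Z ∧ L = True AND True = True
Step 5: (False) ∨ (True) = False OR True = True

True


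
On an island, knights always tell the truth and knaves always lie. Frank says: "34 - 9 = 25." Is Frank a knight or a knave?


Statement: "34 - 9 = 25."
Actual: 34 - 9 = 25
Claimed: 25
Statement is TRUE → Frank tells the truth → Knight

Knight


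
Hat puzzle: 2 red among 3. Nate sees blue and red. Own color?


Total red = 2, seen red = 1
Own red = 2 - 1 = 1
Nate's hat is red.

red


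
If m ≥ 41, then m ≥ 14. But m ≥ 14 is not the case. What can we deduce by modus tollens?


Modus tollens: P → Q, ¬Q ⊢ ¬P
P: m ≥ 41
Q: m ≥ 14
We have P → Q and Q is false.
By modus tollens, P must be false.

It is not the case that m ≥ 41


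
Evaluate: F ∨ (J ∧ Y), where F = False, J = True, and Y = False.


F = False, J = True, Y = False
Step 1: J ∧ Y = True AND False = False
Step 2: F ∨ False = False OR False = False
AND evaluated first (higher precedence); then OR applied.

False


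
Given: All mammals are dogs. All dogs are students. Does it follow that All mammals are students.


Premise 1: All mammals are dogs.
Premise 2: All dogs are students.
Conclusion: All mammals are students.
Barbara syllogism (AAA-1): All A are B, All B are C → All A are C.
Middle term (dogs) distributed in premise 2.

Valid


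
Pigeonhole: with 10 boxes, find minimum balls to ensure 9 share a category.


Pigeonhole: to guarantee k in one of n categories, need (k-1)×n + 1.
k = 9, n = 10
Minimum = (9-1) × 10 + 1 = 8 × 10 + 1

81


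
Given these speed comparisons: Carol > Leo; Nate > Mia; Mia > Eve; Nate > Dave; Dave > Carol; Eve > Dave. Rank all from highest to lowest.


Constraints: Carol > Leo; Nate > Mia; Mia > Eve; Nate > Dave; Dave > Carol; Eve > Dave
Method: at each step, the next-highest is the one remaining person who never appears on the smaller side of a constraint between remaining people.
  Step 1: remaining {Nate, Carol, Dave, Eve, Mia, Leo}; on the smaller side: {Carol, Dave, Eve, Mia, Leo} → Nate is next (Nate > Mia; Nate > Dave).
  Step 2: remaining {Carol, Dave, Eve, Mia, Leo}; on the smaller side: {Carol, Dave, Eve, Leo} → Mia is next (Mia > Eve).
  Step 3: remaining {Carol, Dave, Eve, Leo}; on the smaller side: {Carol, Dave, Leo} → Eve is next (Eve > Dave).
  Step 4: remaining {Carol, Dave, Leo}; on the smaller side: {Carol, Leo} → Dave is next (Dave > Carol).
  Step 5: remaining {Carol, Leo}; on the smaller side: {Leo} → Carol is next (Carol > Leo).
  Step 6: only Leo remains → lowest.
Final ranking (highest to lowest):

Nate > Mia > Eve > Dave > Carol > Leo


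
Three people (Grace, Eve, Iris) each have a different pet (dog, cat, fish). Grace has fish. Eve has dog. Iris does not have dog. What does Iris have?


From clues:
  Grace → fish
  Eve → dog
By elimination, Iris gets the remaining.

cat


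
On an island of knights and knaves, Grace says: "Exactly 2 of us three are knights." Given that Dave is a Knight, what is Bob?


Grace claims exactly 2 knights among Grace, Dave, Bob.
Given: Dave is a Knight.

Case 1: Grace is a Knight (tells truth)
  Then exactly 2 of the three are knights.
  Counting Grace, Dave: 2 knight(s) so far. Need 0 more → Bob = Knave.
Case 2: Grace is a Knave (lies)
  Then the count is NOT 2.
  If Bob = Knight, count = 2 = 2 → claim would be true, contradicts lie.
  If Bob = Knave, count = 1 ≠ 2 → lie confirmed ✓

Bob is a Knave.

Knave


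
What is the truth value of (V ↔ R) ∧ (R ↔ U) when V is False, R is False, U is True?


V = False, R = False, U = True
Step 1: V ↔ R is true when V and R have the same value. Result: True
Step 2: R ↔ U is true when R and U have the same value. Result: False
Step 3: True ∧ False = False

False


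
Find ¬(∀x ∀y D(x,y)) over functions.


Original: ∀x ∀y D(x,y)
Rule: ¬∀→∃, ¬∃→∀, negate predicate.
Negation: ∃x ∃y ¬D(x,y)

∃x ∃y ¬D(x,y)


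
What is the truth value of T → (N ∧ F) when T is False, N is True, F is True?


T = False, N = True, F = True
Step 1: N ∧ F = True AND True = True
Step 2: T → (True): false only when T=True and consequent=False.
Result: True

True


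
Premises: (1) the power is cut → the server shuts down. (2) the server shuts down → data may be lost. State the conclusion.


Hypothetical syllogism: P → Q, Q → R ⊢ P → R
Premise 1: the power is cut → the server shuts down
Premise 2: the server shuts down → data may be lost
Chain the implications: the middle term (the server shuts down) links the two.
Conclusion: If the power is cut, then data may be lost.

If the power is cut, then data may be lost.


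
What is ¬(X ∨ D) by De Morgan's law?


De Morgan's law: ¬(P ∨ Q) ≡ ¬P ∧ ¬Q
¬(X ∨ D) = ¬X ∧ ¬D

¬X ∧ ¬D


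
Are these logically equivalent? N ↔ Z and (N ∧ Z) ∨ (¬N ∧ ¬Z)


Expression 1: N ↔ Z
Expression 2: (N ∧ Z) ∨ (¬N ∧ ¬Z)
Truth table (N Z | Expr1 Expr2):
  T T |   T     T
  T F |   F     F
  F T |   F     F
  F F |   T     T
All 4 rows agree, so the expressions are logically equivalent.

Yes


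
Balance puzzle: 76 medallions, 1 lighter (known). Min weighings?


Each weighing has 3 outcomes (left heavy / balance / right heavy), so k weighings distinguish at most 3^k cases; splitting into three near-equal groups achieves this.
Need 3^k ≥ 76: 3^3 = 27 < 76 ≤ 3^4 = 81
k = ⌈log₃(76)⌉ = 4

4


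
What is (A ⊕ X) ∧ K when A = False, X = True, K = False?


A = False, X = True, K = False
Step 1: A ⊕ X = False XOR True = True
Step 2: True ∧ K = True AND False = False
XOR true when exactly one of A,X is true; then AND with K.

False


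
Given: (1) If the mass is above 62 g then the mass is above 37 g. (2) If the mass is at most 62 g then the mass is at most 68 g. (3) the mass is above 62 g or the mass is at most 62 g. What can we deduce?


Constructive dilemma: (P → Q) ∧ (R → S), P ∨ R ⊢ Q ∨ S
Premise 1: the mass is above 62 g → the mass is above 37 g
Premise 2: the mass is at most 62 g → the mass is at most 68 g
Premise 3: the mass is above 62 g ∨ the mass is at most 62 g
Case 1: Assuming the mass is above 62 g, then by Premise 1, the mass is above 37 g.
Case 2: Assuming the mass is at most 62 g, then by Premise 2, the mass is at most 68 g.
Since one of the mass is above 62 g or the mass is at most 62 g must hold, we get the mass is above 37 g or the mass is at most 68 g.

The mass is above 37 g or the mass is at most 68 g.


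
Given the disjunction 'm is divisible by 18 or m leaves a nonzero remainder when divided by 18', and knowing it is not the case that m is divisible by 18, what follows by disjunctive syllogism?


Disjunctive syllogism: P ∨ Q, ¬P ⊢ Q
Disjunction: m is divisible by 18 ∨ m leaves a nonzero remainder when divided by 18
We know it is not the case that m is divisible by 18.
By disjunctive syllogism, the other disjunct must be true.

m leaves a nonzero remainder when divided by 18


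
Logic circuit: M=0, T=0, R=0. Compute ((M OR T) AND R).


M OR T = 0|0 = 0
0 AND 0 = 0

0


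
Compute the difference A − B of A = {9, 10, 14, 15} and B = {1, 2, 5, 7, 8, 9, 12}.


A = {9, 10, 14, 15}
B = {1, 2, 5, 7, 8, 9, 12}
Operation: difference A − B
In A but not B: 10, 14, 15

{10, 14, 15}


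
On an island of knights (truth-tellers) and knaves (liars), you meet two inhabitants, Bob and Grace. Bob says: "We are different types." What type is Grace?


Bob says: "We are different types."
Case 1: Bob is a Knight (truth-teller)
  Statement is true → they ARE different → Grace is a Knave
Case 2: Bob is a Knave (liar)
  Statement is false → they are NOT different → Grace is a Knave
In both cases, Grace is a Knave.

Knave


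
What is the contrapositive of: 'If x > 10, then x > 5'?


Original: If x > 10, then x > 5
Contrapositive: If ¬Q, then ¬P
Negate Q: not (x > 5)
Negate P: not (x > 10)

If not (x > 5), then not (x > 10).


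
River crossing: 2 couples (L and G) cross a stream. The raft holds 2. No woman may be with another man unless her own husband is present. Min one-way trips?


Label couples L and G.
1. WL+WG → (far: WL,WG; near: HL,HG)
2. WL ←   (far: WG; near: HL,HG,WL)
3. HL+HG → (far: HL,HG,WG; near: WL)
4. HL ←   (far: HG,WG; near: HL,WL)  — HL returns, since WL is alone on near bank
5. HL+WL → (far: all four; near: empty)
Every state respects the constraint.
Minimum trips = 5

5


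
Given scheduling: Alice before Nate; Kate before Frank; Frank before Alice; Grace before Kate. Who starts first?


Constraints: Alice before Nate; Kate before Frank; Frank before Alice; Grace before Kate
The first task can have nothing scheduled before it, so it must never appear on the right of a 'before'.
Tasks appearing after some 'before': Nate, Frank, Alice, Kate.
The only task not in that list is Grace → it is first.

Grace


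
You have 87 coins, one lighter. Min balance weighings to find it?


Each weighing has 3 outcomes (left heavy / balance / right heavy), so k weighings distinguish at most 3^k cases; splitting into three near-equal groups achieves this.
Need 3^k ≥ 87: 3^4 = 81 < 87 ≤ 3^5 = 243
k = ⌈log₃(87)⌉ = 5

5


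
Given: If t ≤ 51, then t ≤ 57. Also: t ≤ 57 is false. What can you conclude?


Modus tollens: P → Q, ¬Q ⊢ ¬P
P: t ≤ 51
Q: t ≤ 57
We have P → Q and Q is false.
By modus tollens, P must be false.

It is not the case that t ≤ 51


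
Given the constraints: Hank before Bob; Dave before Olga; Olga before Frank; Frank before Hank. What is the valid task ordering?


Constraints: Hank before Bob; Dave before Olga; Olga before Frank; Frank before Hank
Method: repeatedly schedule the remaining task that has no remaining task required before it.
  Step 1: remaining {Frank, Dave, Hank, Olga, Bob}; every task except Dave still has a predecessor pending → schedule Dave.
  Step 2: remaining {Frank, Hank, Olga, Bob}; every task except Olga still has a predecessor pending → schedule Olga.
  Step 3: remaining {Frank, Hank, Bob}; every task except Frank still has a predecessor pending → schedule Frank.
  Step 4: remaining {Hank, Bob}; every task except Hank still has a predecessor pending → schedule Hank.
  Step 5: only Bob remains → schedule Bob.
Resulting order:

Dave → Olga → Frank → Hank → Bob


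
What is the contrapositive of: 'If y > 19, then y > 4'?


Original: If y > 19, then y > 4
Contrapositive: If ¬Q, then ¬P
Negate Q: not (y > 4)
Negate P: not (y > 19)

If not (y > 4), then not (y > 19).


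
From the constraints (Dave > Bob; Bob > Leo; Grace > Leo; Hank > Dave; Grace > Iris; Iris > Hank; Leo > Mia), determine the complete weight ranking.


Constraints: Dave > Bob; Bob > Leo; Grace > Leo; Hank > Dave; Grace > Iris; Iris > Hank; Leo > Mia
Method: at each step, the next-highest is the one remaining person who never appears on the smaller side of a constraint between remaining people.
  Step 1: remaining {Iris, Leo, Hank, Bob, Grace, Dave, Mia}; on the smaller side: {Iris, Leo, Hank, Bob, Dave, Mia} → Grace is next (Grace > Leo; Grace > Iris).
  Step 2: remaining {Iris, Leo, Hank, Bob, Dave, Mia}; on the smaller side: {Leo, Hank, Bob, Dave, Mia} → Iris is next (Iris > Hank).
  Step 3: remaining {Leo, Hank, Bob, Dave, Mia}; on the smaller side: {Leo, Bob, Dave, Mia} → Hank is next (Hank > Dave).
  Step 4: remaining {Leo, Bob, Dave, Mia}; on the smaller side: {Leo, Bob, Mia} → Dave is next (Dave > Bob).
  Step 5: remaining {Leo, Bob, Mia}; on the smaller side: {Leo, Mia} → Bob is next (Bob > Leo).
  Step 6: remaining {Leo, Mia}; on the smaller side: {Mia} → Leo is next (Leo > Mia).
  Step 7: only Mia remains → lowest.
Final ranking (highest to lowest):

Grace > Iris > Hank > Dave > Bob > Leo > Mia


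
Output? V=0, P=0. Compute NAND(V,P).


V AND P = 0
NOT(0) = 1

1


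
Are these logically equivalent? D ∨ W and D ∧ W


Expression 1: D ∨ W
Expression 2: D ∧ W
Truth table (D W | Expr1 Expr2):
  T T |   T     T
  T F |   T     F   ← differ
  F T |   T     F   ← differ
  F F |   F     F
Counterexample: D=T, W=F gives Expr1 = T but Expr2 = F, so the expressions are NOT logically equivalent.

No


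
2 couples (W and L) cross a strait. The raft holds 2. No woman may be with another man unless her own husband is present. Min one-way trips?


Label couples W and L.
1. WW+WL → (far: WW,WL; near: HW,HL)
2. WW ←   (far: WL; near: HW,HL,WW)
3. HW+HL → (far: HW,HL,WL; near: WW)
4. HW ←   (far: HL,WL; near: HW,WW)  — HW returns, since WW is alone on near bank
5. HW+WW → (far: all four; near: empty)
Every state respects the constraint.
Minimum trips = 5

5


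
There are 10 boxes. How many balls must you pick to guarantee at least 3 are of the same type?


Pigeonhole: to guarantee k in one of n categories, need (k-1)×n + 1.
k = 3, n = 10
Minimum = (3-1) × 10 + 1 = 2 × 10 + 1

21


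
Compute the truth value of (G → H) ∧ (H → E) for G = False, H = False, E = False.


G = False, H = False, E = False
Step 1: G → H is false only when G=True and H=False. Result: True
Step 2: H → E is false only when H=True and E=False. Result: True
Step 3: True ∧ True = True

True


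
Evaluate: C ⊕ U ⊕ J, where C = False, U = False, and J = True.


C = False, U = False, J = True
Step 1: C ⊕ U = False XOR False = False
Step 2: False ⊕ J = False XOR True = True
XOR is true when an odd number of operands are true.

True


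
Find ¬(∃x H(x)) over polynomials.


Original: ∃x H(x)
Rule: ¬∀→∃, ¬∃→∀, negate predicate.
Negation: ∀x ¬H(x)

∀x ¬H(x)


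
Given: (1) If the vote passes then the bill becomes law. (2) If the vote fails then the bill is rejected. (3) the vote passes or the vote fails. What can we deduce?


Constructive dilemma: (P → Q) ∧ (R → S), P ∨ R ⊢ Q ∨ S
Premise 1: the vote passes → the bill becomes law
Premise 2: the vote fails → the bill is rejected
Premise 3: the vote passes ∨ the vote fails
Case 1: Assuming the vote passes, then by Premise 1, the bill becomes law.
Case 2: Assuming the vote fails, then by Premise 2, the bill is rejected.
Since one of the vote passes or the vote fails must hold, we get the bill becomes law or the bill is rejected.

The bill becomes law or the bill is rejected.


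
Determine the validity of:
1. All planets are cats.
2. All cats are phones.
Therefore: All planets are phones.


Premise 1: All planets are cats.
Premise 2: All cats are phones.
Conclusion: All planets are phones.
Barbara syllogism (AAA-1): All A are B, All B are C → All A are C.
Middle term (cats) distributed in premise 2.

Valid


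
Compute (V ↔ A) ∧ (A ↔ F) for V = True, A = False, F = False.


V = True, A = False, F = False
Step 1: V ↔ A is true when V and A have the same value. Result: False
Step 2: A ↔ F is true when A and F have the same value. Result: True
Step 3: False ∧ True = False

False


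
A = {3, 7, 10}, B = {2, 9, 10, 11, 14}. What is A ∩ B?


A = {3, 7, 10}
B = {2, 9, 10, 11, 14}
Operation: intersection
Elements in both: 10

{10}


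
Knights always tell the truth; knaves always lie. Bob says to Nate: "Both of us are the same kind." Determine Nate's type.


Bob says: "Both of us are the same kind."
Case 1: Bob is a Knight (truth-teller)
  Statement is true → they ARE the same → Nate is also a Knight
Case 2: Bob is a Knave (liar)
  Statement is false → they are NOT the same → Nate is a Knight
In both cases, Nate is a Knight.

Knight


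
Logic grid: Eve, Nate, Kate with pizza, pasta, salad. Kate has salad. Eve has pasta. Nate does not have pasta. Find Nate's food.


From clues:
  Kate → salad
  Eve → pasta
By elimination, Nate gets the remaining.

pizza


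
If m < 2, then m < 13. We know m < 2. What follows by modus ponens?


Modus ponens: P → Q, P ⊢ Q
P: m < 2
Q: m < 13
We have P → Q and P is true.
By modus ponens, Q must be true.

m < 13


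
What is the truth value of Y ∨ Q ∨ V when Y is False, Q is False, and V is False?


Y = False, Q = False, V = False
Step 1: Y ∨ Q = False OR False = False
Step 2: False ∨ V = False OR False = False
OR is true when at least one operand is true.

False


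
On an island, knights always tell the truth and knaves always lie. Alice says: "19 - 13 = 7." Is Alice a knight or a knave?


Statement: "19 - 13 = 7."
Actual: 19 - 13 = 6
Claimed: 7
Statement is FALSE → Alice lies → Knave

Knave


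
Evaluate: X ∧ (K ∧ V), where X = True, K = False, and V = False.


X = True, K = False, V = False
Step 1: K ∧ V = False AND False = False
Step 2: X ∧ False = True AND False = False
AND is true only when ALL operands are true.

False


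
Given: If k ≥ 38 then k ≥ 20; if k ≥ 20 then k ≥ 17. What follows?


Hypothetical syllogism: P → Q, Q → R ⊢ P → R
Premise 1: k ≥ 38 → k ≥ 20
Premise 2: k ≥ 20 → k ≥ 17
Chain the implications: the middle term (k ≥ 20) links the two.
Conclusion: If k ≥ 38, then k ≥ 17.

If k ≥ 38, then k ≥ 17.


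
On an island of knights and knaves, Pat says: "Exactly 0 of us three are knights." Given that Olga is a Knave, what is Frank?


Pat claims exactly 0 knights among Pat, Olga, Frank.
Given: Olga is a Knave.

Case 1: Pat is a Knight (tells truth)
  Then exactly 0 of the three are knights.
  Counting Pat, Olga: 1 knight(s) so far. Need -1 more → impossible.
Case 2: Pat is a Knave (lies)
  Then the count is NOT 0.
  If Frank = Knave, count = 0 = 0 → claim would be true, contradicts lie.
  If Frank = Knight, count = 1 ≠ 0 → lie confirmed ✓

Frank is a Knight.

Knight


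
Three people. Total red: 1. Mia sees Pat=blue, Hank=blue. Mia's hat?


Total red = 1, seen red = 0
Own red = 1 - 0 = 1
Mia's hat is red.

red


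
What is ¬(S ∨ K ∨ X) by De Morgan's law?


De Morgan's law: ¬(P ∨ Q ∨ R) ≡ ¬P ∧ ¬Q ∧ ¬R
¬(S ∨ K ∨ X) = ¬S ∧ ¬K ∧ ¬X

¬S ∧ ¬K ∧ ¬X


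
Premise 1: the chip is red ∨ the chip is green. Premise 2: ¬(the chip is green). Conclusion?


Disjunctive syllogism: P ∨ Q, ¬P ⊢ Q
Disjunction: the chip is red ∨ the chip is green
We know it is not the case that the chip is green.
By disjunctive syllogism, the other disjunct must be true.

The chip is red


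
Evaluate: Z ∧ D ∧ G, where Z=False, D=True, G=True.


Z = False, D = True, G = True
Expression: Z ∧ D ∧ G
Step 1: Z ∧ D = False AND True = False
Step 2: (False) ∧ G = False AND True = False

False
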